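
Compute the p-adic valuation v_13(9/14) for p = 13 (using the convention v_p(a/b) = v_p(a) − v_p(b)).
v_13(9/14) = 0

Factor powers of 13 from the numerator and denominator of the reduced fraction: 9 = 13^0 · 9 and 14 = 13^0 · 14. Apply v_p(a/b) = v_p(a) − v_p(b): v_13(9/14) = 0 − 0 = 0.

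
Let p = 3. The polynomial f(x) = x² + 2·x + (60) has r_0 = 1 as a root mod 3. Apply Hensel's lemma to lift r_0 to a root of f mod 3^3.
r_2 = 19 (mod 27)

Hensel: r_{i+1} = r_i − f(r_i)·(f′(r_i))^{-1} mod 3^{i+2}, f′(x) = 2x + 2. Iterate:
  r_0 = 1 (mod 3)
  r_1 = 1 (mod 9)
  r_2 = 19 (mod 27)
Final: r = 19 satisfies f(r) ≡ 0 mod 3^3.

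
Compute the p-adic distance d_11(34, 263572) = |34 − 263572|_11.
d_11(34, 263572) = 1/14641

Step 1 — x − y = 34 − 263572 = -263538. Step 2 — v_11(-263538) = 4 (factor: -263538 = −(11^4 · 18); the sign does not affect v_p). Step 3 — |x − y|_11 = 11^{-4} = 1/14641.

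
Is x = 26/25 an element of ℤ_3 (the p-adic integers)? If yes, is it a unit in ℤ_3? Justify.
x ∈ ℤ_3^× (unit); v_3(x) = 0

ℤ_3 = {x ∈ ℚ_3 : v_3(x) ≥ 0} and ℤ_3^× = {x ∈ ℤ_3 : v_3(x) = 0}. Here v_3(26/25) = v_3(num) − v_3(den) = 0; compare against these criteria.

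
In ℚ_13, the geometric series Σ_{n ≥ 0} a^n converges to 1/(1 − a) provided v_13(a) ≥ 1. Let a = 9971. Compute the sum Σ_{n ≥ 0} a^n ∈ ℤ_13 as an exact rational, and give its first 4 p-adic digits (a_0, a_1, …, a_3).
Σ a^n = 1/(1 − a) = -1/9970;  first 4 digits = (1, 0, 7, 4)

v_13(a) = 2 ≥ 1, so the series converges in ℤ_13 to 1/(1 − a) = 1/(1 − 9971) = -1/9970. Expand this rational in ℤ_13: compute digits iteratively via d_i = x_i mod 13, x_{i+1} = (x_i − d_i)/13. The first 4 digits are (1, 0, 7, 4).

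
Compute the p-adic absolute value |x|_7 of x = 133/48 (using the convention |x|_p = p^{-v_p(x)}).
|133/48|_7 = 1/7

Step 1 — compute v_7(x) by factoring powers of 7 out of the numerator and denominator: v_7(133/48) = 1. Step 2 — apply |x|_p = p^{-v_p(x)} = 7^{-1} = 1/7.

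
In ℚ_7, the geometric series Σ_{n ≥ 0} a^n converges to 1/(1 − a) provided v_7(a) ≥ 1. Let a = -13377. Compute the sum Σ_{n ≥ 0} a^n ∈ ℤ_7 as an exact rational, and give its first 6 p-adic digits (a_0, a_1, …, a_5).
Σ a^n = 1/(1 − a) = 1/13378;  first 6 digits = (1, 0, 0, 3, 1, 6)

v_7(a) = 3 ≥ 1, so the series converges in ℤ_7 to 1/(1 − a) = 1/(1 − (-13377)) = 1/13378. Expand this rational in ℤ_7: compute digits iteratively via d_i = x_i mod 7, x_{i+1} = (x_i − d_i)/7. The first 6 digits are (1, 0, 0, 3, 1, 6).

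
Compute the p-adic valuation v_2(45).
v_2(45) = 0

v_2(n) is the largest exponent k such that 2^k divides n. Factor out: 45 = 2^0 · 45. (Sign doesn't affect v_p.) So v_2(45) = 0.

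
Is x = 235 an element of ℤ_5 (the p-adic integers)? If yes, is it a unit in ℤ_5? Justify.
x ∈ ℤ_5 but not a unit; v_5(x) = 1 > 0

ℤ_5 = {x ∈ ℚ_5 : v_5(x) ≥ 0} and ℤ_5^× = {x ∈ ℤ_5 : v_5(x) = 0}. Here v_5(235) = v_5(num) − v_5(den) = 1; compare against these criteria.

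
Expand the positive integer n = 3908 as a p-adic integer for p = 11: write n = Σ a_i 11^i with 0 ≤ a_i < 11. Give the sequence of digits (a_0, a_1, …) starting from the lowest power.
(a_0, a_1, …) = (3, 3, 10, 2)

Repeated division by 11 gives the digits low-to-high: 3908 = 3 + 3·11^1 + 10·11^2 + 2·11^3. Digit sequence: (3, 3, 10, 2).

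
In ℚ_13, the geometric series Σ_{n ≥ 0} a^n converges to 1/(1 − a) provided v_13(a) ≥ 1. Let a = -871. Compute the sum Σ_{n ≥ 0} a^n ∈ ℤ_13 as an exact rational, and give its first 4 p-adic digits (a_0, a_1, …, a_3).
Σ a^n = 1/(1 − a) = 1/872;  first 4 digits = (1, 11, 11, 11)

v_13(a) = 1 ≥ 1, so the series converges in ℤ_13 to 1/(1 − a) = 1/(1 − (-871)) = 1/872. Expand this rational in ℤ_13: compute digits iteratively via d_i = x_i mod 13, x_{i+1} = (x_i − d_i)/13. The first 4 digits are (1, 11, 11, 11).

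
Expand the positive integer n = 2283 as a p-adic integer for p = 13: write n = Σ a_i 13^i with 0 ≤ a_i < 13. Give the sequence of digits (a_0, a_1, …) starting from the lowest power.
(a_0, a_1, …) = (8, 6, 0, 1)

Repeated division by 13 gives the digits low-to-high: 2283 = 8 + 6·13^1 + 1·13^3. Digit sequence: (8, 6, 0, 1).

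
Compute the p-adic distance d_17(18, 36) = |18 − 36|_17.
d_17(18, 36) = 1

Step 1 — x − y = 18 − 36 = -18. Step 2 — v_17(-18) = 0 (factor: -18 = −(17^0 · 18); the sign does not affect v_p). Step 3 — |x − y|_17 = 17^{0} = 1.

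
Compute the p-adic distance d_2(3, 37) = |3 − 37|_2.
d_2(3, 37) = 1/2

Step 1 — x − y = 3 − 37 = -34. Step 2 — v_2(-34) = 1 (factor: -34 = −(2^1 · 17); the sign does not affect v_p). Step 3 — |x − y|_2 = 2^{-1} = 1/2.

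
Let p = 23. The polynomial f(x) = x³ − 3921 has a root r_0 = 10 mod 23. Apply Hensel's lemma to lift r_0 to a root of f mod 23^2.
r_1 = 286 (mod 529)

Hensel: r_{i+1} = r_i − f(r_i)/f′(r_i) mod 23^{i+2}, where f′(x) = 3x². Iterate:
  r_0 = 10 (mod 23)
  r_1 = 286 (mod 529)
Final: r = 286 with f(r) ≡ 0 mod 23^2.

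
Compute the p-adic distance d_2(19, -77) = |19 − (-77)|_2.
d_2(19, -77) = 1/32

Step 1 — x − y = 19 − (-77) = 96. Step 2 — v_2(96) = 5 (factor: 96 = (2^5 · 3); the sign does not affect v_p). Step 3 — |x − y|_2 = 2^{-5} = 1/32.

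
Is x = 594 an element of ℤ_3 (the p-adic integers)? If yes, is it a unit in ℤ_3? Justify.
x ∈ ℤ_3 but not a unit; v_3(x) = 3 > 0

ℤ_3 = {x ∈ ℚ_3 : v_3(x) ≥ 0} and ℤ_3^× = {x ∈ ℤ_3 : v_3(x) = 0}. Here v_3(594) = v_3(num) − v_3(den) = 3; compare against these criteria.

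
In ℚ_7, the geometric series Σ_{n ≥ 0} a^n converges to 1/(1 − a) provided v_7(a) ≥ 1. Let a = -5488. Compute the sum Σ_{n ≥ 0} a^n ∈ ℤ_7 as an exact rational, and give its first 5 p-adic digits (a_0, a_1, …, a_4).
Σ a^n = 1/(1 − a) = 1/5489;  first 5 digits = (1, 0, 0, 5, 4)

v_7(a) = 3 ≥ 1, so the series converges in ℤ_7 to 1/(1 − a) = 1/(1 − (-5488)) = 1/5489. Expand this rational in ℤ_7: compute digits iteratively via d_i = x_i mod 7, x_{i+1} = (x_i − d_i)/7. The first 5 digits are (1, 0, 0, 5, 4).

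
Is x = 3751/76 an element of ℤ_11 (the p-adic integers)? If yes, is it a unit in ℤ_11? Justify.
x ∈ ℤ_11 but not a unit; v_11(x) = 2 > 0

ℤ_11 = {x ∈ ℚ_11 : v_11(x) ≥ 0} and ℤ_11^× = {x ∈ ℤ_11 : v_11(x) = 0}. Here v_11(3751/76) = v_11(num) − v_11(den) = 2; compare against these criteria.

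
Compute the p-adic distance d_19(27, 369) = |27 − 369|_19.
d_19(27, 369) = 1/19

Step 1 — x − y = 27 − 369 = -342. Step 2 — v_19(-342) = 1 (factor: -342 = −(19^1 · 18); the sign does not affect v_p). Step 3 — |x − y|_19 = 19^{-1} = 1/19.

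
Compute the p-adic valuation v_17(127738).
v_17(127738) = 3

v_17(n) is the largest exponent k such that 17^k divides n. Factor out: 127738 = 17^3 · 26. (Sign doesn't affect v_p.) So v_17(127738) = 3.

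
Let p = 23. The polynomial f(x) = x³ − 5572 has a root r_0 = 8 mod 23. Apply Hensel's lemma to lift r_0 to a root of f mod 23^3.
r_2 = 5666 (mod 12167)

Hensel: r_{i+1} = r_i − f(r_i)/f′(r_i) mod 23^{i+2}, where f′(x) = 3x². Iterate:
  r_0 = 8 (mod 23)
  r_1 = 376 (mod 529)
  r_2 = 5666 (mod 12167)
Final: r = 5666 with f(r) ≡ 0 mod 23^3.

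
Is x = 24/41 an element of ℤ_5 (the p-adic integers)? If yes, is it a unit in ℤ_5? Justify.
x ∈ ℤ_5^× (unit); v_5(x) = 0

ℤ_5 = {x ∈ ℚ_5 : v_5(x) ≥ 0} and ℤ_5^× = {x ∈ ℤ_5 : v_5(x) = 0}. Here v_5(24/41) = v_5(num) − v_5(den) = 0; compare against these criteria.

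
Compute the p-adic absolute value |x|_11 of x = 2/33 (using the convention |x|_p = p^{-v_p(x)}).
|2/33|_11 = 11

Step 1 — compute v_11(x) by factoring powers of 11 out of the numerator and denominator: v_11(2/33) = -1. Step 2 — apply |x|_p = p^{-v_p(x)} = 11^{1} = 11.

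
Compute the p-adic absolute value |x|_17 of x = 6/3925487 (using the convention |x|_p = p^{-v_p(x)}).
|6/3925487|_17 = 83521

Step 1 — compute v_17(x) by factoring powers of 17 out of the numerator and denominator: v_17(6/3925487) = -4. Step 2 — apply |x|_p = p^{-v_p(x)} = 17^{4} = 83521.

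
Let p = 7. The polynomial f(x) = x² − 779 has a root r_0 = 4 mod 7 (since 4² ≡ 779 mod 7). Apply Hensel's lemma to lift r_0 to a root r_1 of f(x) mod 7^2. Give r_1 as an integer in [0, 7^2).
r_1 = 32 (mod 49)

Hensel's recurrence: r_{i+1} = r_i − f(r_i)·(f′(r_i))^{-1} mod 7^{i+2}, with f′(x) = 2x. Iterate:
  r_0 = 4 (mod 7)
  r_1 = 32 (mod 49)
Final: r_1 = 32, and one checks f(r_1) ≡ 0 mod 7^2.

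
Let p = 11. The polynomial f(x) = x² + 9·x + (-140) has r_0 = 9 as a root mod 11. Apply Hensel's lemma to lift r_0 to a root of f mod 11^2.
r_1 = 53 (mod 121)

Hensel: r_{i+1} = r_i − f(r_i)·(f′(r_i))^{-1} mod 11^{i+2}, f′(x) = 2x + 9. Iterate:
  r_0 = 9 (mod 11)
  r_1 = 53 (mod 121)
Final: r = 53 satisfies f(r) ≡ 0 mod 11^2.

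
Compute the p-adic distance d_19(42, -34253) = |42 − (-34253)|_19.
d_19(42, -34253) = 1/6859

Step 1 — x − y = 42 − (-34253) = 34295. Step 2 — v_19(34295) = 3 (factor: 34295 = (19^3 · 5); the sign does not affect v_p). Step 3 — |x − y|_19 = 19^{-3} = 1/6859.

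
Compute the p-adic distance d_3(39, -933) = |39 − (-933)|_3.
d_3(39, -933) = 1/243

Step 1 — x − y = 39 − (-933) = 972. Step 2 — v_3(972) = 5 (factor: 972 = (3^5 · 4); the sign does not affect v_p). Step 3 — |x − y|_3 = 3^{-5} = 1/243.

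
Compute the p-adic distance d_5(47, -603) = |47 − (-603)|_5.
d_5(47, -603) = 1/25

Step 1 — x − y = 47 − (-603) = 650. Step 2 — v_5(650) = 2 (factor: 650 = (5^2 · 26); the sign does not affect v_p). Step 3 — |x − y|_5 = 5^{-2} = 1/25.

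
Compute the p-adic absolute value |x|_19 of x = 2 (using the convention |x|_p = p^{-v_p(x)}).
|2|_19 = 1

Step 1 — compute v_19(x) by factoring powers of 19 out of the numerator and denominator: v_19(2) = 0. Step 2 — apply |x|_p = p^{-v_p(x)} = 19^{0} = 1.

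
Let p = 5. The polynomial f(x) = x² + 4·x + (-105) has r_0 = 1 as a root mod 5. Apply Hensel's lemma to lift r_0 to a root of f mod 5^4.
r_3 = 226 (mod 625)

Hensel: r_{i+1} = r_i − f(r_i)·(f′(r_i))^{-1} mod 5^{i+2}, f′(x) = 2x + 4. Iterate:
  r_0 = 1 (mod 5)
  r_1 = 1 (mod 25)
  r_2 = 101 (mod 125)
  r_3 = 226 (mod 625)
Final: r = 226 satisfies f(r) ≡ 0 mod 5^4.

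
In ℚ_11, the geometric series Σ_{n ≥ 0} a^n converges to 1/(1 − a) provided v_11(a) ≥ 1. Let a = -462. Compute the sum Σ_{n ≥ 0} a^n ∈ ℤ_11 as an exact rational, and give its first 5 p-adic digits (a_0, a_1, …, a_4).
Σ a^n = 1/(1 − a) = 1/463;  first 5 digits = (1, 2, 0, 3, 5)

v_11(a) = 1 ≥ 1, so the series converges in ℤ_11 to 1/(1 − a) = 1/(1 − (-462)) = 1/463. Expand this rational in ℤ_11: compute digits iteratively via d_i = x_i mod 11, x_{i+1} = (x_i − d_i)/11. The first 5 digits are (1, 2, 0, 3, 5).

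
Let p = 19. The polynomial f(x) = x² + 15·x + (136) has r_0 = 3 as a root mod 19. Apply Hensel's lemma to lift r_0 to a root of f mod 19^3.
r_2 = 3157 (mod 6859)

Hensel: r_{i+1} = r_i − f(r_i)·(f′(r_i))^{-1} mod 19^{i+2}, f′(x) = 2x + 15. Iterate:
  r_0 = 3 (mod 19)
  r_1 = 269 (mod 361)
  r_2 = 3157 (mod 6859)
Final: r = 3157 satisfies f(r) ≡ 0 mod 19^3.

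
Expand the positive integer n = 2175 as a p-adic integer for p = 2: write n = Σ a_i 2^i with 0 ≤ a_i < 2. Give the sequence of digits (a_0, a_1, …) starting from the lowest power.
(a_0, a_1, …) = (1, 1, 1, 1, 1, 1, 1, 0, 0, 0, 0, 1)

Repeated division by 2 gives the digits low-to-high: 2175 = 1 + 1·2^1 + 1·2^2 + 1·2^3 + 1·2^4 + 1·2^5 + 1·2^6 + 1·2^11. Digit sequence: (1, 1, 1, 1, 1, 1, 1, 0, 0, 0, 0, 1).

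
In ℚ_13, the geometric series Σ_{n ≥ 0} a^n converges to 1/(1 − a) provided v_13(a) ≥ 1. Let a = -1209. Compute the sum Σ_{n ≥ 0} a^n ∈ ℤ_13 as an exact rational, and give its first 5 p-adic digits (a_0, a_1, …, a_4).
Σ a^n = 1/(1 − a) = 1/1210;  first 5 digits = (1, 11, 9, 6, 8)

v_13(a) = 1 ≥ 1, so the series converges in ℤ_13 to 1/(1 − a) = 1/(1 − (-1209)) = 1/1210. Expand this rational in ℤ_13: compute digits iteratively via d_i = x_i mod 13, x_{i+1} = (x_i − d_i)/13. The first 5 digits are (1, 11, 9, 6, 8).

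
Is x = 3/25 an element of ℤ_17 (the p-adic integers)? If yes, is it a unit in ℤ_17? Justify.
x ∈ ℤ_17^× (unit); v_17(x) = 0

ℤ_17 = {x ∈ ℚ_17 : v_17(x) ≥ 0} and ℤ_17^× = {x ∈ ℤ_17 : v_17(x) = 0}. Here v_17(3/25) = v_17(num) − v_17(den) = 0; compare against these criteria.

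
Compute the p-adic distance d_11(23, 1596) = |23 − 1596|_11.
d_11(23, 1596) = 1/121

Step 1 — x − y = 23 − 1596 = -1573. Step 2 — v_11(-1573) = 2 (factor: -1573 = −(11^2 · 13); the sign does not affect v_p). Step 3 — |x − y|_11 = 11^{-2} = 1/121.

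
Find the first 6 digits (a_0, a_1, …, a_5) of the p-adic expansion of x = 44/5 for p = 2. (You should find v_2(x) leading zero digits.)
(a_0, …, a_5) = (0, 0, 1, 1, 1, 1)

v_2(44/5) = 2, so a_0 = ... = a_1 = 0. Factor out: x = 2^2 · u with u = 11/5 a unit in ℤ_2. Expand u iteratively via a_{v+i} = u_i mod 2, u_{i+1} = (u_i − a_{v+i})/2:
  u_0 = 11/5;  a_2 = 1;  u_1 = (u_0 − 1)/2 = 3/5
  u_1 = 3/5;  a_3 = 1;  u_2 = (u_1 − 1)/2 = -1/5
  u_2 = -1/5;  a_4 = 1;  u_3 = (u_2 − 1)/2 = -3/5
  u_3 = -3/5;  a_5 = 1;  u_4 = (u_3 − 1)/2 = -4/5
Digits: (0, 0, 1, 1, 1, 1).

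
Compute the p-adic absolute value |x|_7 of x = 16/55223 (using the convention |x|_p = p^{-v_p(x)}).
|16/55223|_7 = 2401

Step 1 — compute v_7(x) by factoring powers of 7 out of the numerator and denominator: v_7(16/55223) = -4. Step 2 — apply |x|_p = p^{-v_p(x)} = 7^{4} = 2401.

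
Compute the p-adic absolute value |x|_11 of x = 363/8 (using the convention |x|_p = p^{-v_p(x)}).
|363/8|_11 = 1/121

Step 1 — compute v_11(x) by factoring powers of 11 out of the numerator and denominator: v_11(363/8) = 2. Step 2 — apply |x|_p = p^{-v_p(x)} = 11^{-2} = 1/121.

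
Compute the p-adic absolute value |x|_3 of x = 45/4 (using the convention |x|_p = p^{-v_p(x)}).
|45/4|_3 = 1/9

Step 1 — compute v_3(x) by factoring powers of 3 out of the numerator and denominator: v_3(45/4) = 2. Step 2 — apply |x|_p = p^{-v_p(x)} = 3^{-2} = 1/9.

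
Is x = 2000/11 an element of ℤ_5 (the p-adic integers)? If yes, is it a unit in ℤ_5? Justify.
x ∈ ℤ_5 but not a unit; v_5(x) = 3 > 0

ℤ_5 = {x ∈ ℚ_5 : v_5(x) ≥ 0} and ℤ_5^× = {x ∈ ℤ_5 : v_5(x) = 0}. Here v_5(2000/11) = v_5(num) − v_5(den) = 3; compare against these criteria.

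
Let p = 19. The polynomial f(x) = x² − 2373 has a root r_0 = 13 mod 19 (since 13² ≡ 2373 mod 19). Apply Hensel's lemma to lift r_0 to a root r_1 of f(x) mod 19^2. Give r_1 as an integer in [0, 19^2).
r_1 = 70 (mod 361)

Hensel's recurrence: r_{i+1} = r_i − f(r_i)·(f′(r_i))^{-1} mod 19^{i+2}, with f′(x) = 2x. Iterate:
  r_0 = 13 (mod 19)
  r_1 = 70 (mod 361)
Final: r_1 = 70, and one checks f(r_1) ≡ 0 mod 19^2.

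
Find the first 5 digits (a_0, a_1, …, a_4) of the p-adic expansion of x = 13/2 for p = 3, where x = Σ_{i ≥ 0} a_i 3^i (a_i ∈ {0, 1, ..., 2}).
(a_0, …, a_4) = (2, 0, 2, 1, 1)

v_3(13/2) = 0 (numerator and denominator both coprime to 3), so x ∈ ℤ_3^×. Compute digits iteratively via a_i = x_i mod 3, x_{i+1} = (x_i − a_i)/3, with x_0 = x:
  x_0 = 13/2;  a_0 = 2;  x_1 = (x_0 − 2)/3 = 3/2
  x_1 = 3/2;  a_1 = 0;  x_2 = (x_1 − 0)/3 = 1/2
  x_2 = 1/2;  a_2 = 2;  x_3 = (x_2 − 2)/3 = -1/2
  x_3 = -1/2;  a_3 = 1;  x_4 = (x_3 − 1)/3 = -1/2
  x_4 = -1/2;  a_4 = 1;  x_5 = (x_4 − 1)/3 = -1/2
Digits: (2, 0, 2, 1, 1).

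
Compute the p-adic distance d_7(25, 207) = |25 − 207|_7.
d_7(25, 207) = 1/7

Step 1 — x − y = 25 − 207 = -182. Step 2 — v_7(-182) = 1 (factor: -182 = −(7^1 · 26); the sign does not affect v_p). Step 3 — |x − y|_7 = 7^{-1} = 1/7.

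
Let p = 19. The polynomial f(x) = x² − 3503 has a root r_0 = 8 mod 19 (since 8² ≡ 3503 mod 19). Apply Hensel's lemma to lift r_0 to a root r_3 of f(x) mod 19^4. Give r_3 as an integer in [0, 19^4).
r_3 = 112336 (mod 130321)

Hensel's recurrence: r_{i+1} = r_i − f(r_i)·(f′(r_i))^{-1} mod 19^{i+2}, with f′(x) = 2x. Iterate:
  r_0 = 8 (mod 19)
  r_1 = 65 (mod 361)
  r_2 = 2592 (mod 6859)
  r_3 = 112336 (mod 130321)
Final: r_3 = 112336, and one checks f(r_3) ≡ 0 mod 19^4.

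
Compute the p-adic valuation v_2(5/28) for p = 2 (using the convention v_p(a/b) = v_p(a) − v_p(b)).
v_2(5/28) = -2

Factor powers of 2 from the numerator and denominator of the reduced fraction: 5 = 2^0 · 5 and 28 = 2^2 · 7. Apply v_p(a/b) = v_p(a) − v_p(b): v_2(5/28) = 0 − 2 = -2.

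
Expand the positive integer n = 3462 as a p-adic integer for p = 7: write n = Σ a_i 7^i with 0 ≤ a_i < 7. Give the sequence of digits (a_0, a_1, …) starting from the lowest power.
(a_0, a_1, …) = (4, 4, 0, 3, 1)

Repeated division by 7 gives the digits low-to-high: 3462 = 4 + 4·7^1 + 3·7^3 + 1·7^4. Digit sequence: (4, 4, 0, 3, 1).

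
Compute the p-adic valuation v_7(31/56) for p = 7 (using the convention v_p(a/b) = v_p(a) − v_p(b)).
v_7(31/56) = -1

Factor powers of 7 from the numerator and denominator of the reduced fraction: 31 = 7^0 · 31 and 56 = 7^1 · 8. Apply v_p(a/b) = v_p(a) − v_p(b): v_7(31/56) = 0 − 1 = -1.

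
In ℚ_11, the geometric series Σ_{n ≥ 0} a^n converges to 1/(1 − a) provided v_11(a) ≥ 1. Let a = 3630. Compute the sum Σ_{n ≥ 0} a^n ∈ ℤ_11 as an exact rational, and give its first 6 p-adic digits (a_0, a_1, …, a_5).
Σ a^n = 1/(1 − a) = -1/3629;  first 6 digits = (1, 0, 8, 2, 9, 4)

v_11(a) = 2 ≥ 1, so the series converges in ℤ_11 to 1/(1 − a) = 1/(1 − 3630) = -1/3629. Expand this rational in ℤ_11: compute digits iteratively via d_i = x_i mod 11, x_{i+1} = (x_i − d_i)/11. The first 6 digits are (1, 0, 8, 2, 9, 4).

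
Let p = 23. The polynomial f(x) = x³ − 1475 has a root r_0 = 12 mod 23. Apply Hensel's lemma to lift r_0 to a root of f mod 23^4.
r_3 = 121521 (mod 279841)

Hensel: r_{i+1} = r_i − f(r_i)/f′(r_i) mod 23^{i+2}, where f′(x) = 3x². Iterate:
  r_0 = 12 (mod 23)
  r_1 = 380 (mod 529)
  r_2 = 12018 (mod 12167)
  r_3 = 121521 (mod 279841)
Final: r = 121521 with f(r) ≡ 0 mod 23^4.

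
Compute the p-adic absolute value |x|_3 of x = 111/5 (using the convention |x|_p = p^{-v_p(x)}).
|111/5|_3 = 1/3

Step 1 — compute v_3(x) by factoring powers of 3 out of the numerator and denominator: v_3(111/5) = 1. Step 2 — apply |x|_p = p^{-v_p(x)} = 3^{-1} = 1/3.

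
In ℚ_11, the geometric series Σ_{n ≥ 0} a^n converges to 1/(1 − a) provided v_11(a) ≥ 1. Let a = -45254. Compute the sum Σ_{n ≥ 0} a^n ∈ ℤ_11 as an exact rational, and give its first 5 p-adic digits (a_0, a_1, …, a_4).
Σ a^n = 1/(1 − a) = 1/45255;  first 5 digits = (1, 0, 0, 10, 7)

v_11(a) = 3 ≥ 1, so the series converges in ℤ_11 to 1/(1 − a) = 1/(1 − (-45254)) = 1/45255. Expand this rational in ℤ_11: compute digits iteratively via d_i = x_i mod 11, x_{i+1} = (x_i − d_i)/11. The first 5 digits are (1, 0, 0, 10, 7).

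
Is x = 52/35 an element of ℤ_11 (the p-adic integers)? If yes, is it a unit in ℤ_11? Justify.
x ∈ ℤ_11^× (unit); v_11(x) = 0

ℤ_11 = {x ∈ ℚ_11 : v_11(x) ≥ 0} and ℤ_11^× = {x ∈ ℤ_11 : v_11(x) = 0}. Here v_11(52/35) = v_11(num) − v_11(den) = 0; compare against these criteria.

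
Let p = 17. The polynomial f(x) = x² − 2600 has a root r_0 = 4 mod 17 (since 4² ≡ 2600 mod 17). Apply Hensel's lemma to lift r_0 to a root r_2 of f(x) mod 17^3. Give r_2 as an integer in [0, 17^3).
r_2 = 2639 (mod 4913)

Hensel's recurrence: r_{i+1} = r_i − f(r_i)·(f′(r_i))^{-1} mod 17^{i+2}, with f′(x) = 2x. Iterate:
  r_0 = 4 (mod 17)
  r_1 = 38 (mod 289)
  r_2 = 2639 (mod 4913)
Final: r_2 = 2639, and one checks f(r_2) ≡ 0 mod 17^3.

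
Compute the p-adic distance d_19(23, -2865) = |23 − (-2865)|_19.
d_19(23, -2865) = 1/361

Step 1 — x − y = 23 − (-2865) = 2888. Step 2 — v_19(2888) = 2 (factor: 2888 = (19^2 · 8); the sign does not affect v_p). Step 3 — |x − y|_19 = 19^{-2} = 1/361.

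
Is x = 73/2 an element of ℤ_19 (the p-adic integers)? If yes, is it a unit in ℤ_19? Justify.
x ∈ ℤ_19^× (unit); v_19(x) = 0

ℤ_19 = {x ∈ ℚ_19 : v_19(x) ≥ 0} and ℤ_19^× = {x ∈ ℤ_19 : v_19(x) = 0}. Here v_19(73/2) = v_19(num) − v_19(den) = 0; compare against these criteria.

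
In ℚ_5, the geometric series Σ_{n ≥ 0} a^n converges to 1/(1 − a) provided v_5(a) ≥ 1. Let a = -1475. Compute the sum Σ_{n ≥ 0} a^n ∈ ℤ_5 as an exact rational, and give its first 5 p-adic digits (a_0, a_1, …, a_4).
Σ a^n = 1/(1 − a) = 1/1476;  first 5 digits = (1, 0, 1, 3, 3)

v_5(a) = 2 ≥ 1, so the series converges in ℤ_5 to 1/(1 − a) = 1/(1 − (-1475)) = 1/1476. Expand this rational in ℤ_5: compute digits iteratively via d_i = x_i mod 5, x_{i+1} = (x_i − d_i)/5. The first 5 digits are (1, 0, 1, 3, 3).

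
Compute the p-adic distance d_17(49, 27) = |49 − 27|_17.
d_17(49, 27) = 1

Step 1 — x − y = 49 − 27 = 22. Step 2 — v_17(22) = 0 (factor: 22 = (17^0 · 22); the sign does not affect v_p). Step 3 — |x − y|_17 = 17^{0} = 1.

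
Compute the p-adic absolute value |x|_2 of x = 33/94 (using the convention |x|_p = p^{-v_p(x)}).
|33/94|_2 = 2

Step 1 — compute v_2(x) by factoring powers of 2 out of the numerator and denominator: v_2(33/94) = -1. Step 2 — apply |x|_p = p^{-v_p(x)} = 2^{1} = 2.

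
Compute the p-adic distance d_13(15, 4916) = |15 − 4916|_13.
d_13(15, 4916) = 1/169

Step 1 — x − y = 15 − 4916 = -4901. Step 2 — v_13(-4901) = 2 (factor: -4901 = −(13^2 · 29); the sign does not affect v_p). Step 3 — |x − y|_13 = 13^{-2} = 1/169.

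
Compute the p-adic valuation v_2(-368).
v_2(-368) = 4

v_2(n) is the largest exponent k such that 2^k divides n. Factor out: -368 = -2^4 · 23. (Sign doesn't affect v_p.) So v_2(-368) = 4.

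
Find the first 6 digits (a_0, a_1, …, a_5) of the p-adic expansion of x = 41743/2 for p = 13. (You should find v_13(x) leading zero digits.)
(a_0, …, a_5) = (0, 0, 0, 3, 7, 6)

v_13(41743/2) = 3, so a_0 = ... = a_2 = 0. Factor out: x = 13^3 · u with u = 19/2 a unit in ℤ_13. Expand u iteratively via a_{v+i} = u_i mod 13, u_{i+1} = (u_i − a_{v+i})/13:
  u_0 = 19/2;  a_3 = 3;  u_1 = (u_0 − 3)/13 = 1/2
  u_1 = 1/2;  a_4 = 7;  u_2 = (u_1 − 7)/13 = -1/2
  u_2 = -1/2;  a_5 = 6;  u_3 = (u_2 − 6)/13 = -1/2
Digits: (0, 0, 0, 3, 7, 6).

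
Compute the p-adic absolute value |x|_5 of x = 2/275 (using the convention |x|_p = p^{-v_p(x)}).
|2/275|_5 = 25

Step 1 — compute v_5(x) by factoring powers of 5 out of the numerator and denominator: v_5(2/275) = -2. Step 2 — apply |x|_p = p^{-v_p(x)} = 5^{2} = 25.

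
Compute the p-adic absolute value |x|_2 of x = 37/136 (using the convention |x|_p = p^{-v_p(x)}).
|37/136|_2 = 8

Step 1 — compute v_2(x) by factoring powers of 2 out of the numerator and denominator: v_2(37/136) = -3. Step 2 — apply |x|_p = p^{-v_p(x)} = 2^{3} = 8.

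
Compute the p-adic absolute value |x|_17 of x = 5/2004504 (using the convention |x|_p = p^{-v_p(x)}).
|5/2004504|_17 = 83521

Step 1 — compute v_17(x) by factoring powers of 17 out of the numerator and denominator: v_17(5/2004504) = -4. Step 2 — apply |x|_p = p^{-v_p(x)} = 17^{4} = 83521.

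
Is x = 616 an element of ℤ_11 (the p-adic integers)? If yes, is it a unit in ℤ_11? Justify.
x ∈ ℤ_11 but not a unit; v_11(x) = 1 > 0

ℤ_11 = {x ∈ ℚ_11 : v_11(x) ≥ 0} and ℤ_11^× = {x ∈ ℤ_11 : v_11(x) = 0}. Here v_11(616) = v_11(num) − v_11(den) = 1; compare against these criteria.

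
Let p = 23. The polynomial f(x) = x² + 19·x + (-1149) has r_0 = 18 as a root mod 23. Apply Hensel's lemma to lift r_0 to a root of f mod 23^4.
r_3 = 264748 (mod 279841)

Hensel: r_{i+1} = r_i − f(r_i)·(f′(r_i))^{-1} mod 23^{i+2}, f′(x) = 2x + 19. Iterate:
  r_0 = 18 (mod 23)
  r_1 = 248 (mod 529)
  r_2 = 9241 (mod 12167)
  r_3 = 264748 (mod 279841)
Final: r = 264748 satisfies f(r) ≡ 0 mod 23^4.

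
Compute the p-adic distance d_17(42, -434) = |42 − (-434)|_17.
d_17(42, -434) = 1/17

Step 1 — x − y = 42 − (-434) = 476. Step 2 — v_17(476) = 1 (factor: 476 = (17^1 · 28); the sign does not affect v_p). Step 3 — |x − y|_17 = 17^{-1} = 1/17.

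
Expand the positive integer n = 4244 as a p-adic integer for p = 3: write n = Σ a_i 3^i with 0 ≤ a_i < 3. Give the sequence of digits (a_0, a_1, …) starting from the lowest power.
(a_0, a_1, …) = (2, 1, 0, 1, 1, 2, 2, 1)

Repeated division by 3 gives the digits low-to-high: 4244 = 2 + 1·3^1 + 1·3^3 + 1·3^4 + 2·3^5 + 2·3^6 + 1·3^7. Digit sequence: (2, 1, 0, 1, 1, 2, 2, 1).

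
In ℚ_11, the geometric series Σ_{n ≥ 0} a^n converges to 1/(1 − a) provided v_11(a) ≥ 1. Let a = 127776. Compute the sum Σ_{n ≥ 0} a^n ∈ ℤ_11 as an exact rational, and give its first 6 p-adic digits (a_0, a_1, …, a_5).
Σ a^n = 1/(1 − a) = -1/127775;  first 6 digits = (1, 0, 0, 8, 8, 0)

v_11(a) = 3 ≥ 1, so the series converges in ℤ_11 to 1/(1 − a) = 1/(1 − 127776) = -1/127775. Expand this rational in ℤ_11: compute digits iteratively via d_i = x_i mod 11, x_{i+1} = (x_i − d_i)/11. The first 6 digits are (1, 0, 0, 8, 8, 0).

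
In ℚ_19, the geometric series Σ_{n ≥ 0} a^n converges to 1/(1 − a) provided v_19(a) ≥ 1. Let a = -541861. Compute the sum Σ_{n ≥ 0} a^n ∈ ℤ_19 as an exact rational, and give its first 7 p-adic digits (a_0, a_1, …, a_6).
Σ a^n = 1/(1 − a) = 1/541862;  first 7 digits = (1, 0, 0, 16, 14, 18, 8)

v_19(a) = 3 ≥ 1, so the series converges in ℤ_19 to 1/(1 − a) = 1/(1 − (-541861)) = 1/541862. Expand this rational in ℤ_19: compute digits iteratively via d_i = x_i mod 19, x_{i+1} = (x_i − d_i)/19. The first 7 digits are (1, 0, 0, 16, 14, 18, 8).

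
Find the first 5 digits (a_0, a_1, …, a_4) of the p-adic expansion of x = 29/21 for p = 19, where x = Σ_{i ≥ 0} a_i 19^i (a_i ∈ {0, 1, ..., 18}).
(a_0, …, a_4) = (5, 17, 0, 9, 14)

v_19(29/21) = 0 (numerator and denominator both coprime to 19), so x ∈ ℤ_19^×. Compute digits iteratively via a_i = x_i mod 19, x_{i+1} = (x_i − a_i)/19, with x_0 = x:
  x_0 = 29/21;  a_0 = 5;  x_1 = (x_0 − 5)/19 = -4/21
  x_1 = -4/21;  a_1 = 17;  x_2 = (x_1 − 17)/19 = -19/21
  x_2 = -19/21;  a_2 = 0;  x_3 = (x_2 − 0)/19 = -1/21
  x_3 = -1/21;  a_3 = 9;  x_4 = (x_3 − 9)/19 = -10/21
  x_4 = -10/21;  a_4 = 14;  x_5 = (x_4 − 14)/19 = -16/21
Digits: (5, 17, 0, 9, 14).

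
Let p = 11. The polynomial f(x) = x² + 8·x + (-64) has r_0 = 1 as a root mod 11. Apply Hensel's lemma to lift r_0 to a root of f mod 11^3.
r_2 = 1035 (mod 1331)

Hensel: r_{i+1} = r_i − f(r_i)·(f′(r_i))^{-1} mod 11^{i+2}, f′(x) = 2x + 8. Iterate:
  r_0 = 1 (mod 11)
  r_1 = 67 (mod 121)
  r_2 = 1035 (mod 1331)
Final: r = 1035 satisfies f(r) ≡ 0 mod 11^3.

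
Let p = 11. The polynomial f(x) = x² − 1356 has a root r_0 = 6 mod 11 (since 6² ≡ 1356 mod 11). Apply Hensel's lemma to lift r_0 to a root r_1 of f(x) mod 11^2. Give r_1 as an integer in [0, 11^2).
r_1 = 116 (mod 121)

Hensel's recurrence: r_{i+1} = r_i − f(r_i)·(f′(r_i))^{-1} mod 11^{i+2}, with f′(x) = 2x. Iterate:
  r_0 = 6 (mod 11)
  r_1 = 116 (mod 121)
Final: r_1 = 116, and one checks f(r_1) ≡ 0 mod 11^2.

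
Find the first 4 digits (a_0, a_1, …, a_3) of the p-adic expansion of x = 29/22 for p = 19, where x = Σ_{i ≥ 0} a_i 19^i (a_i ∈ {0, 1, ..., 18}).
(a_0, …, a_3) = (16, 7, 16, 0)

v_19(29/22) = 0 (numerator and denominator both coprime to 19), so x ∈ ℤ_19^×. Compute digits iteratively via a_i = x_i mod 19, x_{i+1} = (x_i − a_i)/19, with x_0 = x:
  x_0 = 29/22;  a_0 = 16;  x_1 = (x_0 − 16)/19 = -17/22
  x_1 = -17/22;  a_1 = 7;  x_2 = (x_1 − 7)/19 = -9/22
  x_2 = -9/22;  a_2 = 16;  x_3 = (x_2 − 16)/19 = -19/22
  x_3 = -19/22;  a_3 = 0;  x_4 = (x_3 − 0)/19 = -1/22
Digits: (16, 7, 16, 0).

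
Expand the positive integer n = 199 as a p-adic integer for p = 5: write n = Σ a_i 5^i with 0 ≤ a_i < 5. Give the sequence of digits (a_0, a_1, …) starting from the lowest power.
(a_0, a_1, …) = (4, 4, 2, 1)

Repeated division by 5 gives the digits low-to-high: 199 = 4 + 4·5^1 + 2·5^2 + 1·5^3. Digit sequence: (4, 4, 2, 1).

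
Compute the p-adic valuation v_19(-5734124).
v_19(-5734124) = 4

v_19(n) is the largest exponent k such that 19^k divides n. Factor out: -5734124 = -19^4 · 44. (Sign doesn't affect v_p.) So v_19(-5734124) = 4.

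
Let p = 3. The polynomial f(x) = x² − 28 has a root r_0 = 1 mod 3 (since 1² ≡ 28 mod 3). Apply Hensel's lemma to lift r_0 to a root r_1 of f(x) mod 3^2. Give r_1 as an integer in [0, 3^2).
r_1 = 1 (mod 9)

Hensel's recurrence: r_{i+1} = r_i − f(r_i)·(f′(r_i))^{-1} mod 3^{i+2}, with f′(x) = 2x. Iterate:
  r_0 = 1 (mod 3)
  r_1 = 1 (mod 9)
Final: r_1 = 1, and one checks f(r_1) ≡ 0 mod 3^2.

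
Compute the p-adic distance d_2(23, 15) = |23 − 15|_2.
d_2(23, 15) = 1/8

Step 1 — x − y = 23 − 15 = 8. Step 2 — v_2(8) = 3 (factor: 8 = (2^3 · 1); the sign does not affect v_p). Step 3 — |x − y|_2 = 2^{-3} = 1/8.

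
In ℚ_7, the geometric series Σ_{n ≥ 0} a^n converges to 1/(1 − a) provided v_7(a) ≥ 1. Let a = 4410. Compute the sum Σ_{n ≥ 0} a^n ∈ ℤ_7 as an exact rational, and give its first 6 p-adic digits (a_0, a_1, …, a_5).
Σ a^n = 1/(1 − a) = -1/4409;  first 6 digits = (1, 0, 6, 5, 2, 2)

v_7(a) = 2 ≥ 1, so the series converges in ℤ_7 to 1/(1 − a) = 1/(1 − 4410) = -1/4409. Expand this rational in ℤ_7: compute digits iteratively via d_i = x_i mod 7, x_{i+1} = (x_i − d_i)/7. The first 6 digits are (1, 0, 6, 5, 2, 2).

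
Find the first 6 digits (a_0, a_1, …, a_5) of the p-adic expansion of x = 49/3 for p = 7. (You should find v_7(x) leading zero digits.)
(a_0, …, a_5) = (0, 0, 5, 4, 4, 4)

v_7(49/3) = 2, so a_0 = ... = a_1 = 0. Factor out: x = 7^2 · u with u = 1/3 a unit in ℤ_7. Expand u iteratively via a_{v+i} = u_i mod 7, u_{i+1} = (u_i − a_{v+i})/7:
  u_0 = 1/3;  a_2 = 5;  u_1 = (u_0 − 5)/7 = -2/3
  u_1 = -2/3;  a_3 = 4;  u_2 = (u_1 − 4)/7 = -2/3
  u_2 = -2/3;  a_4 = 4;  u_3 = (u_2 − 4)/7 = -2/3
  u_3 = -2/3;  a_5 = 4;  u_4 = (u_3 − 4)/7 = -2/3
Digits: (0, 0, 5, 4, 4, 4).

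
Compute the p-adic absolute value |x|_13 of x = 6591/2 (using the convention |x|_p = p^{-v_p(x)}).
|6591/2|_13 = 1/2197

Step 1 — compute v_13(x) by factoring powers of 13 out of the numerator and denominator: v_13(6591/2) = 3. Step 2 — apply |x|_p = p^{-v_p(x)} = 13^{-3} = 1/2197.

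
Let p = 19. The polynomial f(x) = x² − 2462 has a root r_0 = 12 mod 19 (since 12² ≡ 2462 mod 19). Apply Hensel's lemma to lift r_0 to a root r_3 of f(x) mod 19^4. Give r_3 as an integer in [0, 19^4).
r_3 = 77874 (mod 130321)

Hensel's recurrence: r_{i+1} = r_i − f(r_i)·(f′(r_i))^{-1} mod 19^{i+2}, with f′(x) = 2x. Iterate:
  r_0 = 12 (mod 19)
  r_1 = 259 (mod 361)
  r_2 = 2425 (mod 6859)
  r_3 = 77874 (mod 130321)
Final: r_3 = 77874, and one checks f(r_3) ≡ 0 mod 19^4.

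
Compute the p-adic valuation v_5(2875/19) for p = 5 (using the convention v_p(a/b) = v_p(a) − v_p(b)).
v_5(2875/19) = 3

Factor powers of 5 from the numerator and denominator of the reduced fraction: 2875 = 5^3 · 23 and 19 = 5^0 · 19. Apply v_p(a/b) = v_p(a) − v_p(b): v_5(2875/19) = 3 − 0 = 3.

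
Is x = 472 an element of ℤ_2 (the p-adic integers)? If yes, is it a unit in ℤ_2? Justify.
x ∈ ℤ_2 but not a unit; v_2(x) = 3 > 0

ℤ_2 = {x ∈ ℚ_2 : v_2(x) ≥ 0} and ℤ_2^× = {x ∈ ℤ_2 : v_2(x) = 0}. Here v_2(472) = v_2(num) − v_2(den) = 3; compare against these criteria.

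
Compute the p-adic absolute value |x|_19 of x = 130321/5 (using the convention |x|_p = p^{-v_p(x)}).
|130321/5|_19 = 1/130321

Step 1 — compute v_19(x) by factoring powers of 19 out of the numerator and denominator: v_19(130321/5) = 4. Step 2 — apply |x|_p = p^{-v_p(x)} = 19^{-4} = 1/130321.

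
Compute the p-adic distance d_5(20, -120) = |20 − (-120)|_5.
d_5(20, -120) = 1/5

Step 1 — x − y = 20 − (-120) = 140. Step 2 — v_5(140) = 1 (factor: 140 = (5^1 · 28); the sign does not affect v_p). Step 3 — |x − y|_5 = 5^{-1} = 1/5.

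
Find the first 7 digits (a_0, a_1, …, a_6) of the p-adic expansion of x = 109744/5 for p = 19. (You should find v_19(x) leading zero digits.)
(a_0, …, a_6) = (0, 0, 0, 7, 15, 3, 15)

v_19(109744/5) = 3, so a_0 = ... = a_2 = 0. Factor out: x = 19^3 · u with u = 16/5 a unit in ℤ_19. Expand u iteratively via a_{v+i} = u_i mod 19, u_{i+1} = (u_i − a_{v+i})/19:
  u_0 = 16/5;  a_3 = 7;  u_1 = (u_0 − 7)/19 = -1/5
  u_1 = -1/5;  a_4 = 15;  u_2 = (u_1 − 15)/19 = -4/5
  u_2 = -4/5;  a_5 = 3;  u_3 = (u_2 − 3)/19 = -1/5
  u_3 = -1/5;  a_6 = 15;  u_4 = (u_3 − 15)/19 = -4/5
Digits: (0, 0, 0, 7, 15, 3, 15).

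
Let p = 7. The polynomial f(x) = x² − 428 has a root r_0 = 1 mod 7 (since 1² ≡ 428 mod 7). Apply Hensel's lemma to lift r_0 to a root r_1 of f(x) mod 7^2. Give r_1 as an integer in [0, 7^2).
r_1 = 43 (mod 49)

Hensel's recurrence: r_{i+1} = r_i − f(r_i)·(f′(r_i))^{-1} mod 7^{i+2}, with f′(x) = 2x. Iterate:
  r_0 = 1 (mod 7)
  r_1 = 43 (mod 49)
Final: r_1 = 43, and one checks f(r_1) ≡ 0 mod 7^2.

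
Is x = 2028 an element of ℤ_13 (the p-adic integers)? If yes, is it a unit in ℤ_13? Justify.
x ∈ ℤ_13 but not a unit; v_13(x) = 2 > 0

ℤ_13 = {x ∈ ℚ_13 : v_13(x) ≥ 0} and ℤ_13^× = {x ∈ ℤ_13 : v_13(x) = 0}. Here v_13(2028) = v_13(num) − v_13(den) = 2; compare against these criteria.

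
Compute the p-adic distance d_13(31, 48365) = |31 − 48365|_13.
d_13(31, 48365) = 1/2197

Step 1 — x − y = 31 − 48365 = -48334. Step 2 — v_13(-48334) = 3 (factor: -48334 = −(13^3 · 22); the sign does not affect v_p). Step 3 — |x − y|_13 = 13^{-3} = 1/2197.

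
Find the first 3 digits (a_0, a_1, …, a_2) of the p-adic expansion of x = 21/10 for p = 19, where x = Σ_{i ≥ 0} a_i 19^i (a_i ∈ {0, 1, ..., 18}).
(a_0, …, a_2) = (4, 17, 1)

v_19(21/10) = 0 (numerator and denominator both coprime to 19), so x ∈ ℤ_19^×. Compute digits iteratively via a_i = x_i mod 19, x_{i+1} = (x_i − a_i)/19, with x_0 = x:
  x_0 = 21/10;  a_0 = 4;  x_1 = (x_0 − 4)/19 = -1/10
  x_1 = -1/10;  a_1 = 17;  x_2 = (x_1 − 17)/19 = -9/10
  x_2 = -9/10;  a_2 = 1;  x_3 = (x_2 − 1)/19 = -1/10
Digits: (4, 17, 1).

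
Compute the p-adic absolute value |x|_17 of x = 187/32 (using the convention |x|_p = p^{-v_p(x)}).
|187/32|_17 = 1/17

Step 1 — compute v_17(x) by factoring powers of 17 out of the numerator and denominator: v_17(187/32) = 1. Step 2 — apply |x|_p = p^{-v_p(x)} = 17^{-1} = 1/17.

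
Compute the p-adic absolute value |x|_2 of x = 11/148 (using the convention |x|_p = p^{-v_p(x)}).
|11/148|_2 = 4

Step 1 — compute v_2(x) by factoring powers of 2 out of the numerator and denominator: v_2(11/148) = -2. Step 2 — apply |x|_p = p^{-v_p(x)} = 2^{2} = 4.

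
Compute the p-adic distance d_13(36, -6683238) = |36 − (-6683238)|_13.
d_13(36, -6683238) = 1/371293

Step 1 — x − y = 36 − (-6683238) = 6683274. Step 2 — v_13(6683274) = 5 (factor: 6683274 = (13^5 · 18); the sign does not affect v_p). Step 3 — |x − y|_13 = 13^{-5} = 1/371293.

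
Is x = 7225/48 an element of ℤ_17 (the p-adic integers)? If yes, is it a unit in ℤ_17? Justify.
x ∈ ℤ_17 but not a unit; v_17(x) = 2 > 0

ℤ_17 = {x ∈ ℚ_17 : v_17(x) ≥ 0} and ℤ_17^× = {x ∈ ℤ_17 : v_17(x) = 0}. Here v_17(7225/48) = v_17(num) − v_17(den) = 2; compare against these criteria.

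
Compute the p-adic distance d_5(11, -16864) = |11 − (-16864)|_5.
d_5(11, -16864) = 1/625

Step 1 — x − y = 11 − (-16864) = 16875. Step 2 — v_5(16875) = 4 (factor: 16875 = (5^4 · 27); the sign does not affect v_p). Step 3 — |x − y|_5 = 5^{-4} = 1/625.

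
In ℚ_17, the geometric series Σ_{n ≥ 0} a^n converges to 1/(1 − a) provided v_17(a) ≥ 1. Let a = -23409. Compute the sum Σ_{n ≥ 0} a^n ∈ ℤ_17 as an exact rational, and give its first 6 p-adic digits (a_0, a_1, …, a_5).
Σ a^n = 1/(1 − a) = 1/23410;  first 6 digits = (1, 0, 4, 12, 15, 11)

v_17(a) = 2 ≥ 1, so the series converges in ℤ_17 to 1/(1 − a) = 1/(1 − (-23409)) = 1/23410. Expand this rational in ℤ_17: compute digits iteratively via d_i = x_i mod 17, x_{i+1} = (x_i − d_i)/17. The first 6 digits are (1, 0, 4, 12, 15, 11).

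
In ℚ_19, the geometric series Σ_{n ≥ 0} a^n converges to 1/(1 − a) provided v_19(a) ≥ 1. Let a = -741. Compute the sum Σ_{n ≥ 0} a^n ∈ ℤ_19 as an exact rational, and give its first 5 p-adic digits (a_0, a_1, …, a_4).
Σ a^n = 1/(1 − a) = 1/742;  first 5 digits = (1, 18, 17, 2, 18)

v_19(a) = 1 ≥ 1, so the series converges in ℤ_19 to 1/(1 − a) = 1/(1 − (-741)) = 1/742. Expand this rational in ℤ_19: compute digits iteratively via d_i = x_i mod 19, x_{i+1} = (x_i − d_i)/19. The first 5 digits are (1, 18, 17, 2, 18).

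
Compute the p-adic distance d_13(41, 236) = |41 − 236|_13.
d_13(41, 236) = 1/13

Step 1 — x − y = 41 − 236 = -195. Step 2 — v_13(-195) = 1 (factor: -195 = −(13^1 · 15); the sign does not affect v_p). Step 3 — |x − y|_13 = 13^{-1} = 1/13.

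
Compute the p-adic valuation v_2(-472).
v_2(-472) = 3

v_2(n) is the largest exponent k such that 2^k divides n. Factor out: -472 = -2^3 · 59. (Sign doesn't affect v_p.) So v_2(-472) = 3.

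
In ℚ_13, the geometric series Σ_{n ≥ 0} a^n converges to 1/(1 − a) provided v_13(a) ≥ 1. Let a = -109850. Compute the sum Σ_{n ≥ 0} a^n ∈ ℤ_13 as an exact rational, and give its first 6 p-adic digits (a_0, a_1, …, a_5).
Σ a^n = 1/(1 − a) = 1/109851;  first 6 digits = (1, 0, 0, 2, 9, 12)

v_13(a) = 3 ≥ 1, so the series converges in ℤ_13 to 1/(1 − a) = 1/(1 − (-109850)) = 1/109851. Expand this rational in ℤ_13: compute digits iteratively via d_i = x_i mod 13, x_{i+1} = (x_i − d_i)/13. The first 6 digits are (1, 0, 0, 2, 9, 12).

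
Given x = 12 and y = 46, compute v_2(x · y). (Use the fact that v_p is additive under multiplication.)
v_2(552) = 3

v_p(x) = 2 (factor: 12 = 2^2 · 3); v_p(y) = 1 (factor: 46 = 2^1 · 23). Additivity: v_p(xy) = v_p(x) + v_p(y) = 2 + 1 = 3. (Direct check: xy = 552 = 2^3 · (69).)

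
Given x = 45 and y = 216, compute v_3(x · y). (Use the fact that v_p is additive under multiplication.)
v_3(9720) = 5

v_p(x) = 2 (factor: 45 = 3^2 · 5); v_p(y) = 3 (factor: 216 = 3^3 · 8). Additivity: v_p(xy) = v_p(x) + v_p(y) = 2 + 3 = 5. (Direct check: xy = 9720 = 3^5 · (40).)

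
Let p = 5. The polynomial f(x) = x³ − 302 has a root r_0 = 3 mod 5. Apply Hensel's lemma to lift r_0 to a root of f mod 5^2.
r_1 = 3 (mod 25)

Hensel: r_{i+1} = r_i − f(r_i)/f′(r_i) mod 5^{i+2}, where f′(x) = 3x². Iterate:
  r_0 = 3 (mod 5)
  r_1 = 3 (mod 25)
Final: r = 3 with f(r) ≡ 0 mod 5^2.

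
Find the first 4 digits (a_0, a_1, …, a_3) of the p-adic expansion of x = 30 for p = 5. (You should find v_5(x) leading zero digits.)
(a_0, …, a_3) = (0, 1, 1, 0)

v_5(30) = 1, so a_0 = ... = a_0 = 0. Factor out: x = 5^1 · u with u = 6 a unit in ℤ_5. Expand u iteratively via a_{v+i} = u_i mod 5, u_{i+1} = (u_i − a_{v+i})/5:
  u_0 = 6;  a_1 = 1;  u_1 = (u_0 − 1)/5 = 1
  u_1 = 1;  a_2 = 1;  u_2 = (u_1 − 1)/5 = 0
  u_2 = 0;  a_3 = 0;  u_3 = (u_2 − 0)/5 = 0
Digits: (0, 1, 1, 0).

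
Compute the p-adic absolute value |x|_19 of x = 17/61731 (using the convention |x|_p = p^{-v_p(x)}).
|17/61731|_19 = 6859

Step 1 — compute v_19(x) by factoring powers of 19 out of the numerator and denominator: v_19(17/61731) = -3. Step 2 — apply |x|_p = p^{-v_p(x)} = 19^{3} = 6859.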